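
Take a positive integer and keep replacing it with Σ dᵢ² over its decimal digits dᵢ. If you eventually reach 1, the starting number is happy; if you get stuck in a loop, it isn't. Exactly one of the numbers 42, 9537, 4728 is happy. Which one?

42: 42 → 20 → 4 → 16 → 37 → 58 → 89 → 145 → 42  — repeats 42 (not happy)
9537: 9537 → 164 → 53 → 34 → 25 → 29 → 85 → 89 → 145 → 42 → 20 → 4 → 16 → 37 → 58 → 89  — repeats 89 (not happy)
4728: 4728 → 133 → 19 → 82 → 68 → 100 → 1  — reaches 1 (happy)

4728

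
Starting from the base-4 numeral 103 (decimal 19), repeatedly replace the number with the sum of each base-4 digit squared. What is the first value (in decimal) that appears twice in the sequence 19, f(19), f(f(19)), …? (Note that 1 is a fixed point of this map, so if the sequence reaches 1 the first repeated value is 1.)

19 = (1,0,3)_4 → 10
10 = (2,2)_4 → 8
8 = (2,0)_4 → 4
4 = (1,0)_4 → 1  — reached the fixed point 1.
1 → 1, so 1 is the first repeated value.

1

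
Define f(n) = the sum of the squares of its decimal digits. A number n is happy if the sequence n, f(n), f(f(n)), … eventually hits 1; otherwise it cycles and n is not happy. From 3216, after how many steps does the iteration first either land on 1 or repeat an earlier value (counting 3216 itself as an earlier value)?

13

3216 → 3² + 2² + 1² + 6² = 50
50 → 5² + 0² = 25
25 → 2² + 5² = 29
29 → 2² + 9² = 85
85 → 8² + 5² = 89
89 → 8² + 9² = 145
145 → 1² + 4² + 5² = 42
42 → 4² + 2² = 20
20 → 2² + 0² = 4
4 → 4² = 16
16 → 1² + 6² = 37
37 → 3² + 7² = 58
58 → 5² + 8² = 89  — 89 repeats.
That took 13 steps.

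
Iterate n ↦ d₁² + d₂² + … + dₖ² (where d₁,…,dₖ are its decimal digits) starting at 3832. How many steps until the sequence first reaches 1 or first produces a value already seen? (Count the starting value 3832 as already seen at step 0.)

3

3832 → 3² + 8² + 3² + 2² = 9 + 64 + 9 + 4 = 86
86 → 8² + 6² = 64 + 36 = 100
100 → 1² + 0² + 0² = 1 + 0 + 0 = 1  — reached 1.
That took 3 steps.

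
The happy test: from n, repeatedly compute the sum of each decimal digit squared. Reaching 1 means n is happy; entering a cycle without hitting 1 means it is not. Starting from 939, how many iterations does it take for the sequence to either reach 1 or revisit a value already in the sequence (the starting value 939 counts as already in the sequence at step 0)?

13

939 → 171
171 → 51
51 → 26
26 → 40
40 → 16
16 → 37
37 → 58
58 → 89
89 → 145
145 → 42
42 → 20
20 → 4
4 → 16  — 16 repeats.
That took 13 steps.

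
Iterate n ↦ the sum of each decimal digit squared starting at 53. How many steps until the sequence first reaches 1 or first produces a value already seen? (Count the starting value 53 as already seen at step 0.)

53 → 5² + 3² = 34
34 → 3² + 4² = 25
25 → 2² + 5² = 29
29 → 2² + 9² = 85
85 → 8² + 5² = 89
89 → 8² + 9² = 145
145 → 1² + 4² + 5² = 42
42 → 4² + 2² = 20
20 → 2² + 0² = 4
4 → 4² = 16
16 → 1² + 6² = 37
37 → 3² + 7² = 58
58 → 5² + 8² = 89  — 89 repeats.
That took 13 steps.

13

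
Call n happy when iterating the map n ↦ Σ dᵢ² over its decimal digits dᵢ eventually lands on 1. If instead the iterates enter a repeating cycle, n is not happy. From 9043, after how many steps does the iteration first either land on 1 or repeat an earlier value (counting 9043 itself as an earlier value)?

10

9043 → 9² + 0² + 4² + 3² = 81 + 0 + 16 + 9 = 106
106 → 1² + 0² + 6² = 1 + 0 + 36 = 37
37 → 3² + 7² = 9 + 49 = 58
58 → 5² + 8² = 25 + 64 = 89
89 → 8² + 9² = 64 + 81 = 145
145 → 1² + 4² + 5² = 1 + 16 + 25 = 42
42 → 4² + 2² = 16 + 4 = 20
20 → 2² + 0² = 4 + 0 = 4
4 → 4² = 16
16 → 1² + 6² = 1 + 36 = 37  — 37 repeats.
That took 10 steps.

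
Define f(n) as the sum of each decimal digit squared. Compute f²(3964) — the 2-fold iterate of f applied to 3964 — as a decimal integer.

21

3964 → 142
142 → 21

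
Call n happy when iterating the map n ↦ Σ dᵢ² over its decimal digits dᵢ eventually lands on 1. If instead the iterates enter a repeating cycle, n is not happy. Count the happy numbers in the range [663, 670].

663: 663 → 81 → 65 → 61 → 37 → 58 → 89 → 145 → 42 → 20 → 4 → 16 → 37  (repeats 37)
664: 664 → 88 → 128 → 69 → 117 → 51 → 26 → 40 → 16 → 37 → 58 → 89 → 145 → 42 → 20 → 4 → 16  (repeats 16)
665: 665 → 97 → 130 → 10 → 1  (reaches 1)
666: 666 → 108 → 65 → 61 → 37 → 58 → 89 → 145 → 42 → 20 → 4 → 16 → 37  (repeats 37)
667: 667 → 121 → 6 → 36 → 45 → 41 → 17 → 50 → 25 → 29 → 85 → 89 → 145 → 42 → 20 → 4 → 16 → 37 → 58 → 89  (repeats 89)
668: 668 → 136 → 46 → 52 → 29 → 85 → 89 → 145 → 42 → 20 → 4 → 16 → 37 → 58 → 89  (repeats 89)
669: 669 → 153 → 35 → 34 → 25 → 29 → 85 → 89 → 145 → 42 → 20 → 4 → 16 → 37 → 58 → 89  (repeats 89)
670: 670 → 85 → 89 → 145 → 42 → 20 → 4 → 16 → 37 → 58 → 89  (repeats 89)
happy: 665

1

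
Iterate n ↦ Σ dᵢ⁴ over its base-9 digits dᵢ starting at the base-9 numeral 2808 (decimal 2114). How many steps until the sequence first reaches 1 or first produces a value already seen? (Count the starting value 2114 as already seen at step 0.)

10

2114 = (2,8,0,8)_9 → 8208
8208 = (1,2,2,3,0)_9 → 114
114 = (1,3,6)_9 → 1378
1378 = (1,8,0,1)_9 → 4098
4098 = (5,5,5,3)_9 → 1956
1956 = (2,6,1,3)_9 → 1394
1394 = (1,8,1,8)_9 → 8194
8194 = (1,2,2,1,4)_9 → 290
290 = (3,5,2)_9 → 722
722 = (8,8,2)_9 → 8208  — 8208 repeats.
That took 10 steps.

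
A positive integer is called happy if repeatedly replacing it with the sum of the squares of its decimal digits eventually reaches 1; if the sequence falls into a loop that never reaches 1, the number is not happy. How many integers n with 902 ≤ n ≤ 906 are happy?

1

902: 902 → 85 → 89 → 145 → 42 → 20 → 4 → 16 → 37 → 58 → 89  — not happy
903: 903 → 90 → 81 → 65 → 61 → 37 → 58 → 89 → 145 → 42 → 20 → 4 → 16 → 37  — not happy
904: 904 → 97 → 130 → 10 → 1  — happy
905: 905 → 106 → 37 → 58 → 89 → 145 → 42 → 20 → 4 → 16 → 37  — not happy
906: 906 → 117 → 51 → 26 → 40 → 16 → 37 → 58 → 89 → 145 → 42 → 20 → 4 → 16  — not happy
happy: 904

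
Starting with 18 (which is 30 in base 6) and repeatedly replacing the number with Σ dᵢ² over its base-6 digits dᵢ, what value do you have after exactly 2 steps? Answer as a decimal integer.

18 = (3,0)_6 → 3² + 0² = 9 + 0 = 9
9 = (1,3)_6 → 1² + 3² = 1 + 9 = 10

10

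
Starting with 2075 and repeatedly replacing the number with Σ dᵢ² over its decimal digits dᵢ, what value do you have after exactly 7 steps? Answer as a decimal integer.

2075 → 2² + 0² + 7² + 5² = 4 + 0 + 49 + 25 = 78
78 → 7² + 8² = 49 + 64 = 113
113 → 1² + 1² + 3² = 1 + 1 + 9 = 11
11 → 1² + 1² = 1 + 1 = 2
2 → 2² = 4
4 → 4² = 16
16 → 1² + 6² = 1 + 36 = 37

37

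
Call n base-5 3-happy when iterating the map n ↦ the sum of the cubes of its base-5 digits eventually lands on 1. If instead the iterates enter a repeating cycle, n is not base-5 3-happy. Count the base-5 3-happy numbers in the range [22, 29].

1

22: 22 → 72 → 80 → 28 → 28  (repeats 28)
23: 23 → 91 → 55 → 9 → 65 → 35 → 9  (repeats 9)
24: 24 → 128 → 28 → 28  (repeats 28)
25: 25 → 1  (reaches 1)
26: 26 → 2 → 8 → 28 → 28  (repeats 28)
27: 27 → 9 → 65 → 35 → 9  (repeats 9)
28: 28 → 28  (repeats 28)
29: 29 → 65 → 35 → 9 → 65  (repeats 65)
base-5 3-happy: 25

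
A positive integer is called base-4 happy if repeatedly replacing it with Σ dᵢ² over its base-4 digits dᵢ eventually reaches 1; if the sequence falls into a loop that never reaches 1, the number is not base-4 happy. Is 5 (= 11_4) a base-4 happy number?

5 = (1,1)_4 → 1² + 1² = 2
2 = (2)_4 → 2² = 4
4 = (1,0)_4 → 1² + 0² = 1  — reached 1.

base-4 happy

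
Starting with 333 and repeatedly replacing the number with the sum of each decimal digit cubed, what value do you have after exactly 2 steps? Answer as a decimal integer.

513

333 → 3³ + 3³ + 3³ = 81
81 → 8³ + 1³ = 513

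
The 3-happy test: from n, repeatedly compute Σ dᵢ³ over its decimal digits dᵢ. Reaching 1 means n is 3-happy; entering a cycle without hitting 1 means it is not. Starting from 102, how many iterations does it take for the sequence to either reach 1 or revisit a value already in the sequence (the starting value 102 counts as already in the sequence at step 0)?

102 → 1³ + 0³ + 2³ = 1 + 0 + 8 = 9
9 → 9³ = 729
729 → 7³ + 2³ + 9³ = 343 + 8 + 729 = 1080
1080 → 1³ + 0³ + 8³ + 0³ = 1 + 0 + 512 + 0 = 513
513 → 5³ + 1³ + 3³ = 125 + 1 + 27 = 153
153 → 1³ + 5³ + 3³ = 1 + 125 + 27 = 153  — 153 repeats.
That took 6 steps.

6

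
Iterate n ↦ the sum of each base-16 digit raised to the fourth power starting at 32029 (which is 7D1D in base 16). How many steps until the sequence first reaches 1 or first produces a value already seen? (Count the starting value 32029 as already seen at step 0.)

6

32029 = (7,13,1,13)_16 → 59524
59524 = (14,8,8,4)_16 → 46864
46864 = (11,7,1,0)_16 → 17043
17043 = (4,2,9,3)_16 → 6914
6914 = (1,11,0,2)_16 → 14658
14658 = (3,9,4,2)_16 → 6914  — 6914 repeats.
That took 6 steps.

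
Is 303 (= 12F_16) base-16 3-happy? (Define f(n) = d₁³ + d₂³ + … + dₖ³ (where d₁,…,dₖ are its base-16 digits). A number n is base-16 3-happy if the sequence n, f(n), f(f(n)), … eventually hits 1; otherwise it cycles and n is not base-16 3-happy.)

not base-16 3-happy

303 = (1,2,15)_16 → 3384
3384 = (13,3,8)_16 → 2736
2736 = (10,11,0)_16 → 2331
2331 = (9,1,11)_16 → 2061
2061 = (8,0,13)_16 → 2709
2709 = (10,9,5)_16 → 1854
1854 = (7,3,14)_16 → 3114
3114 = (12,2,10)_16 → 2736  — 2736 already seen; the sequence cycles without reaching 1.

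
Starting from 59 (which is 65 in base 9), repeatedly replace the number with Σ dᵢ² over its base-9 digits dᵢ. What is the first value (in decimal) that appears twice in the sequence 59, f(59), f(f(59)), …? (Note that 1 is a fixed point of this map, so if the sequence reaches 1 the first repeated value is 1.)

59 = (6,5)_9 → 6² + 5² = 61
61 = (6,7)_9 → 6² + 7² = 85
85 = (1,0,4)_9 → 1² + 0² + 4² = 17
17 = (1,8)_9 → 1² + 8² = 65
65 = (7,2)_9 → 7² + 2² = 53
53 = (5,8)_9 → 5² + 8² = 89
89 = (1,0,8)_9 → 1² + 0² + 8² = 65  — 65 already appeared earlier.

65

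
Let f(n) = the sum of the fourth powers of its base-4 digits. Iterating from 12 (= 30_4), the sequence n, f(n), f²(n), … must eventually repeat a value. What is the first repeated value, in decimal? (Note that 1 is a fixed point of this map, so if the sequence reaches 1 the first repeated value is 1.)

12 = (3,0)_4 → 81
81 = (1,1,0,1)_4 → 3
3 = (3)_4 → 81  — 81 already appeared earlier.

81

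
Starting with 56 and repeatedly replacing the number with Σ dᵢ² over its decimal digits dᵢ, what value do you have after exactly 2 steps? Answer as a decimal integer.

56 → 61
61 → 37

37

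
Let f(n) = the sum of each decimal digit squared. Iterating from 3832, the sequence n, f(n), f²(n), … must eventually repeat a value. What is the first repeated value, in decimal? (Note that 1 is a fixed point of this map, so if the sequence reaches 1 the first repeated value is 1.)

3832 → 3² + 8² + 3² + 2² = 9 + 64 + 9 + 4 = 86
86 → 8² + 6² = 64 + 36 = 100
100 → 1² + 0² + 0² = 1 + 0 + 0 = 1  — reached the fixed point 1.
1 → 1, so 1 is the first repeated value.

1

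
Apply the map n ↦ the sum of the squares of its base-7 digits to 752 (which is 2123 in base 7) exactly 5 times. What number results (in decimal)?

2

752 = (2,1,2,3)_7 → 2² + 1² + 2² + 3² = 4 + 1 + 4 + 9 = 18
18 = (2,4)_7 → 2² + 4² = 4 + 16 = 20
20 = (2,6)_7 → 2² + 6² = 4 + 36 = 40
40 = (5,5)_7 → 5² + 5² = 25 + 25 = 50
50 = (1,0,1)_7 → 1² + 0² + 1² = 1 + 0 + 1 = 2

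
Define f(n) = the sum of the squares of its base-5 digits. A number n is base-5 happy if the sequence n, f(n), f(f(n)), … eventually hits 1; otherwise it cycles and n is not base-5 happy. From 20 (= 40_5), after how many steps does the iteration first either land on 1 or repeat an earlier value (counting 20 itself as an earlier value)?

4

20 = (4,0)_5 → 16
16 = (3,1)_5 → 10
10 = (2,0)_5 → 4
4 = (4)_5 → 16  — 16 repeats.
That took 4 steps.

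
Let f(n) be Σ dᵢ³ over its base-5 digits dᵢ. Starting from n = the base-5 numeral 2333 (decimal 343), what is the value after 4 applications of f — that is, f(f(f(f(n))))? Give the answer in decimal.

3

343 = (2,3,3,3)_5 → 89
89 = (3,2,4)_5 → 99
99 = (3,4,4)_5 → 155
155 = (1,1,1,0)_5 → 3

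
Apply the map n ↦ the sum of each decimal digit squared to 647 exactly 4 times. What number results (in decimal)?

647 → 101
101 → 2
2 → 4
4 → 16

16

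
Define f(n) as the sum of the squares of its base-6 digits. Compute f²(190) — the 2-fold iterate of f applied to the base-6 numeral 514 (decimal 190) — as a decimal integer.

190 = (5,1,4)_6 → 5² + 1² + 4² = 25 + 1 + 16 = 42
42 = (1,1,0)_6 → 1² + 1² + 0² = 1 + 1 + 0 = 2

2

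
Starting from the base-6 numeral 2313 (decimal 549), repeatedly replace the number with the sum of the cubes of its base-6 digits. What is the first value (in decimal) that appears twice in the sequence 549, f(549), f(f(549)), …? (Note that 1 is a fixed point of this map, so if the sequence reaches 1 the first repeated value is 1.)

549 = (2,3,1,3)_6 → 2³ + 3³ + 1³ + 3³ = 63
63 = (1,4,3)_6 → 1³ + 4³ + 3³ = 92
92 = (2,3,2)_6 → 2³ + 3³ + 2³ = 43
43 = (1,1,1)_6 → 1³ + 1³ + 1³ = 3
3 = (3)_6 → 3³ = 27
27 = (4,3)_6 → 4³ + 3³ = 91
91 = (2,3,1)_6 → 2³ + 3³ + 1³ = 36
36 = (1,0,0)_6 → 1³ + 0³ + 0³ = 1  — reached the fixed point 1.
1 → 1, so 1 is the first repeated value.

1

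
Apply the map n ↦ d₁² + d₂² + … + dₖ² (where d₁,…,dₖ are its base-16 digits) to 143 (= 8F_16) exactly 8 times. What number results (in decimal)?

143 = (8,15)_16 → 8² + 15² = 64 + 225 = 289
289 = (1,2,1)_16 → 1² + 2² + 1² = 1 + 4 + 1 = 6
6 = (6)_16 → 6² = 36
36 = (2,4)_16 → 2² + 4² = 4 + 16 = 20
20 = (1,4)_16 → 1² + 4² = 1 + 16 = 17
17 = (1,1)_16 → 1² + 1² = 1 + 1 = 2
2 = (2)_16 → 2² = 4
4 = (4)_16 → 4² = 16

16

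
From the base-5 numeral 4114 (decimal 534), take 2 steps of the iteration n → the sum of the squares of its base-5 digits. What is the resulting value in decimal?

18

534 = (4,1,1,4)_5 → 34
34 = (1,1,4)_5 → 18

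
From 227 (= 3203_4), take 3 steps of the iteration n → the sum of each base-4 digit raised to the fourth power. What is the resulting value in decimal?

227 = (3,2,0,3)_4 → 3⁴ + 2⁴ + 0⁴ + 3⁴ = 81 + 16 + 0 + 81 = 178
178 = (2,3,0,2)_4 → 2⁴ + 3⁴ + 0⁴ + 2⁴ = 16 + 81 + 0 + 16 = 113
113 = (1,3,0,1)_4 → 1⁴ + 3⁴ + 0⁴ + 1⁴ = 1 + 81 + 0 + 1 = 83

83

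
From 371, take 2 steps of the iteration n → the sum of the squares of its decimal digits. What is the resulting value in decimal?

106

371 → 3² + 7² + 1² = 59
59 → 5² + 9² = 106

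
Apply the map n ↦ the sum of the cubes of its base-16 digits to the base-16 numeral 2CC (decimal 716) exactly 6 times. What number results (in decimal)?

716 = (2,12,12)_16 → 2³ + 12³ + 12³ = 3464
3464 = (13,8,8)_16 → 13³ + 8³ + 8³ = 3221
3221 = (12,9,5)_16 → 12³ + 9³ + 5³ = 2582
2582 = (10,1,6)_16 → 10³ + 1³ + 6³ = 1217
1217 = (4,12,1)_16 → 4³ + 12³ + 1³ = 1793
1793 = (7,0,1)_16 → 7³ + 0³ + 1³ = 344

344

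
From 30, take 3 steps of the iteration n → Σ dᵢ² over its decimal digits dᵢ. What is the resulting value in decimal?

30 → 3² + 0² = 9
9 → 9² = 81
81 → 8² + 1² = 65

65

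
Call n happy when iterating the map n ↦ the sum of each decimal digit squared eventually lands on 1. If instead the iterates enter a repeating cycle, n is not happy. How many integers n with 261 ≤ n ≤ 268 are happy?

2

261: 261 → 41 → 17 → 50 → 25 → 29 → 85 → 89 → 145 → 42 → 20 → 4 → 16 → 37 → 58 → 89  (repeats 89)
262: 262 → 44 → 32 → 13 → 10 → 1  (reaches 1)
263: 263 → 49 → 97 → 130 → 10 → 1  (reaches 1)
264: 264 → 56 → 61 → 37 → 58 → 89 → 145 → 42 → 20 → 4 → 16 → 37  (repeats 37)
265: 265 → 65 → 61 → 37 → 58 → 89 → 145 → 42 → 20 → 4 → 16 → 37  (repeats 37)
266: 266 → 76 → 85 → 89 → 145 → 42 → 20 → 4 → 16 → 37 → 58 → 89  (repeats 89)
267: 267 → 89 → 145 → 42 → 20 → 4 → 16 → 37 → 58 → 89  (repeats 89)
268: 268 → 104 → 17 → 50 → 25 → 29 → 85 → 89 → 145 → 42 → 20 → 4 → 16 → 37 → 58 → 89  (repeats 89)
happy: 262, 263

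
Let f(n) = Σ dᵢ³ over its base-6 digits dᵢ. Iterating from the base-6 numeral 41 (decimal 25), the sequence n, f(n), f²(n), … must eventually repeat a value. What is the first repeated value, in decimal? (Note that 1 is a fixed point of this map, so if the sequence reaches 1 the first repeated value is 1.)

25 = (4,1)_6 → 4³ + 1³ = 65
65 = (1,4,5)_6 → 1³ + 4³ + 5³ = 190
190 = (5,1,4)_6 → 5³ + 1³ + 4³ = 190  — 190 already appeared earlier.

190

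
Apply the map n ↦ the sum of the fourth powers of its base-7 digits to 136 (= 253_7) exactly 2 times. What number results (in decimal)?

136 = (2,5,3)_7 → 722
722 = (2,0,5,1)_7 → 642

642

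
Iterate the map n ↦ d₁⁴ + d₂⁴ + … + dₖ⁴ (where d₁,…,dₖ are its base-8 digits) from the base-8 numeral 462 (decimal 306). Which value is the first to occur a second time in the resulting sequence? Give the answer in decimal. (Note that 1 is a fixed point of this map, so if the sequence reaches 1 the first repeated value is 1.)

306 = (4,6,2)_8 → 4⁴ + 6⁴ + 2⁴ = 1568
1568 = (3,0,4,0)_8 → 3⁴ + 0⁴ + 4⁴ + 0⁴ = 337
337 = (5,2,1)_8 → 5⁴ + 2⁴ + 1⁴ = 642
642 = (1,2,0,2)_8 → 1⁴ + 2⁴ + 0⁴ + 2⁴ = 33
33 = (4,1)_8 → 4⁴ + 1⁴ = 257
257 = (4,0,1)_8 → 4⁴ + 0⁴ + 1⁴ = 257  — 257 already appeared earlier.

257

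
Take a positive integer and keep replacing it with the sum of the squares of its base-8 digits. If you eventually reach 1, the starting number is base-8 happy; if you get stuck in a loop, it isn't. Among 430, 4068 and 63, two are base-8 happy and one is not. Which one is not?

63

430: 430 → 97 → 18 → 8 → 1  — reaches 1 (base-8 happy)
4068: 4068 → 130 → 8 → 1  — reaches 1 (base-8 happy)
63: 63 → 98 → 21 → 29 → 34 → 20 → 20  — repeats 20 (not base-8 happy)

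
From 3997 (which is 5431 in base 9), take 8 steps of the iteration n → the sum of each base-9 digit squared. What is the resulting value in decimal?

3997 = (5,4,3,1)_9 → 51
51 = (5,6)_9 → 61
61 = (6,7)_9 → 85
85 = (1,0,4)_9 → 17
17 = (1,8)_9 → 65
65 = (7,2)_9 → 53
53 = (5,8)_9 → 89
89 = (1,0,8)_9 → 65

65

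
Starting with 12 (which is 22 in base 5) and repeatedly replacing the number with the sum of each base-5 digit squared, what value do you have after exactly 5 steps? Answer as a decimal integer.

12 = (2,2)_5 → 2² + 2² = 4 + 4 = 8
8 = (1,3)_5 → 1² + 3² = 1 + 9 = 10
10 = (2,0)_5 → 2² + 0² = 4 + 0 = 4
4 = (4)_5 → 4² = 16
16 = (3,1)_5 → 3² + 1² = 9 + 1 = 10

10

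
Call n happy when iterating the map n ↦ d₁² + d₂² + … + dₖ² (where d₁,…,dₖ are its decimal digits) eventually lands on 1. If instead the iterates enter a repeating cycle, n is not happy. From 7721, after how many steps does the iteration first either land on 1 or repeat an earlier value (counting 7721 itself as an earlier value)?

3

7721 → 7² + 7² + 2² + 1² = 49 + 49 + 4 + 1 = 103
103 → 1² + 0² + 3² = 1 + 0 + 9 = 10
10 → 1² + 0² = 1 + 0 = 1  — reached 1.
That took 3 steps.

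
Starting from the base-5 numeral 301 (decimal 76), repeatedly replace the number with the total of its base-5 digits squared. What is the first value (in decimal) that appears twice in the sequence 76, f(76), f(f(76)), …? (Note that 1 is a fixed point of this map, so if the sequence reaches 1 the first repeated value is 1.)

10

76 = (3,0,1)_5 → 3² + 0² + 1² = 9 + 0 + 1 = 10
10 = (2,0)_5 → 2² + 0² = 4 + 0 = 4
4 = (4)_5 → 4² = 16
16 = (3,1)_5 → 3² + 1² = 9 + 1 = 10  — 10 already appeared earlier.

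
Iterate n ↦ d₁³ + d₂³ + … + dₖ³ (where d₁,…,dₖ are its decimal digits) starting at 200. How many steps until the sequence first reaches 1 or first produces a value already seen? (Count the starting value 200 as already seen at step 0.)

200 → 2³ + 0³ + 0³ = 8 + 0 + 0 = 8
8 → 8³ = 512
512 → 5³ + 1³ + 2³ = 125 + 1 + 8 = 134
134 → 1³ + 3³ + 4³ = 1 + 27 + 64 = 92
92 → 9³ + 2³ = 729 + 8 = 737
737 → 7³ + 3³ + 7³ = 343 + 27 + 343 = 713
713 → 7³ + 1³ + 3³ = 343 + 1 + 27 = 371
371 → 3³ + 7³ + 1³ = 27 + 343 + 1 = 371  — 371 repeats.
That took 8 steps.

8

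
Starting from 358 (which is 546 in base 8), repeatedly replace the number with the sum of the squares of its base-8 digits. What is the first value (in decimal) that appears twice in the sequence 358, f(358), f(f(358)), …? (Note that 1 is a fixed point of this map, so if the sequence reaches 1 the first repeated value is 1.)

358 = (5,4,6)_8 → 5² + 4² + 6² = 25 + 16 + 36 = 77
77 = (1,1,5)_8 → 1² + 1² + 5² = 1 + 1 + 25 = 27
27 = (3,3)_8 → 3² + 3² = 9 + 9 = 18
18 = (2,2)_8 → 2² + 2² = 4 + 4 = 8
8 = (1,0)_8 → 1² + 0² = 1 + 0 = 1  — reached the fixed point 1.
1 → 1, so 1 is the first repeated value.

1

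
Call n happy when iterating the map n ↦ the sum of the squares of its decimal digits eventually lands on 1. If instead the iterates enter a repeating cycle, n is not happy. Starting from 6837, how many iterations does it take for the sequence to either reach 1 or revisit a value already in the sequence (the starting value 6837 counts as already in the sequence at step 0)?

6837 → 6² + 8² + 3² + 7² = 158
158 → 1² + 5² + 8² = 90
90 → 9² + 0² = 81
81 → 8² + 1² = 65
65 → 6² + 5² = 61
61 → 6² + 1² = 37
37 → 3² + 7² = 58
58 → 5² + 8² = 89
89 → 8² + 9² = 145
145 → 1² + 4² + 5² = 42
42 → 4² + 2² = 20
20 → 2² + 0² = 4
4 → 4² = 16
16 → 1² + 6² = 37  — 37 repeats.
That took 14 steps.

14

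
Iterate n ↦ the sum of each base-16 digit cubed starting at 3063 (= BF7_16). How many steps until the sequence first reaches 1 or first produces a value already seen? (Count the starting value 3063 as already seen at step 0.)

6

3063 = (11,15,7)_16 → 11³ + 15³ + 7³ = 5049
5049 = (1,3,11,9)_16 → 1³ + 3³ + 11³ + 9³ = 2088
2088 = (8,2,8)_16 → 8³ + 2³ + 8³ = 1032
1032 = (4,0,8)_16 → 4³ + 0³ + 8³ = 576
576 = (2,4,0)_16 → 2³ + 4³ + 0³ = 72
72 = (4,8)_16 → 4³ + 8³ = 576  — 576 repeats.
That took 6 steps.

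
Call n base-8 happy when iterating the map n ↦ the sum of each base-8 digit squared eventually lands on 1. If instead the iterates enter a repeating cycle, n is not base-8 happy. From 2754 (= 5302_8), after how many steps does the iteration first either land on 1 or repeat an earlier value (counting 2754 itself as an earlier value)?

2754 = (5,3,0,2)_8 → 5² + 3² + 0² + 2² = 25 + 9 + 0 + 4 = 38
38 = (4,6)_8 → 4² + 6² = 16 + 36 = 52
52 = (6,4)_8 → 6² + 4² = 36 + 16 = 52  — 52 repeats.
That took 3 steps.

3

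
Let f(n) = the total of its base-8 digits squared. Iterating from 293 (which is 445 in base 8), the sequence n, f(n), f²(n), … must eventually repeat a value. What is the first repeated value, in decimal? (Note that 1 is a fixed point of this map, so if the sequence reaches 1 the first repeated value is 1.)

25

293 = (4,4,5)_8 → 4² + 4² + 5² = 57
57 = (7,1)_8 → 7² + 1² = 50
50 = (6,2)_8 → 6² + 2² = 40
40 = (5,0)_8 → 5² + 0² = 25
25 = (3,1)_8 → 3² + 1² = 10
10 = (1,2)_8 → 1² + 2² = 5
5 = (5)_8 → 5² = 25  — 25 already appeared earlier.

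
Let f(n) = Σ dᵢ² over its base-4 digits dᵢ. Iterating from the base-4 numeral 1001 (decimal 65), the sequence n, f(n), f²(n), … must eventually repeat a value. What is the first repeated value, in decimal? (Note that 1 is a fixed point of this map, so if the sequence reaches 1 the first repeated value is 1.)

65 = (1,0,0,1)_4 → 2
2 = (2)_4 → 4
4 = (1,0)_4 → 1  — reached the fixed point 1.
1 → 1, so 1 is the first repeated value.

1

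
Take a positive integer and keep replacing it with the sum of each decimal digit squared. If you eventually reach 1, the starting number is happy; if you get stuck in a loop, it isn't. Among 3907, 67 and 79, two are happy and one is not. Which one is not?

67

3907: 3907 → 139 → 91 → 82 → 68 → 100 → 1  — reaches 1 (happy)
67: 67 → 85 → 89 → 145 → 42 → 20 → 4 → 16 → 37 → 58 → 89  — repeats 89 (not happy)
79: 79 → 130 → 10 → 1  — reaches 1 (happy)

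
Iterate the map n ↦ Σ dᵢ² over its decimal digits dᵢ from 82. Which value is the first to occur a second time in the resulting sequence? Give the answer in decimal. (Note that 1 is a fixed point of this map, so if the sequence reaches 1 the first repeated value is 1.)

1

82 → 8² + 2² = 64 + 4 = 68
68 → 6² + 8² = 36 + 64 = 100
100 → 1² + 0² + 0² = 1 + 0 + 0 = 1  — reached the fixed point 1.
1 → 1, so 1 is the first repeated value.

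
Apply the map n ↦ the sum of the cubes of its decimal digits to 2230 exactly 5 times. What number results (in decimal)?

2230 → 2³ + 2³ + 3³ + 0³ = 43
43 → 4³ + 3³ = 91
91 → 9³ + 1³ = 730
730 → 7³ + 3³ + 0³ = 370
370 → 3³ + 7³ + 0³ = 370

370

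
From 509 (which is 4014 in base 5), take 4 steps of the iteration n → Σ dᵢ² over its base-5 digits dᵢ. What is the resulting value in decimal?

1

509 = (4,0,1,4)_5 → 4² + 0² + 1² + 4² = 16 + 0 + 1 + 16 = 33
33 = (1,1,3)_5 → 1² + 1² + 3² = 1 + 1 + 9 = 11
11 = (2,1)_5 → 2² + 1² = 4 + 1 = 5
5 = (1,0)_5 → 1² + 0² = 1 + 0 = 1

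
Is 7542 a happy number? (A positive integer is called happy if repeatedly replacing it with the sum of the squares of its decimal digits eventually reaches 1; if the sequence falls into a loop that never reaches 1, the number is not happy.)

7542 → 7² + 5² + 4² + 2² = 94
94 → 9² + 4² = 97
97 → 9² + 7² = 130
130 → 1² + 3² + 0² = 10
10 → 1² + 0² = 1  — reached 1.

happy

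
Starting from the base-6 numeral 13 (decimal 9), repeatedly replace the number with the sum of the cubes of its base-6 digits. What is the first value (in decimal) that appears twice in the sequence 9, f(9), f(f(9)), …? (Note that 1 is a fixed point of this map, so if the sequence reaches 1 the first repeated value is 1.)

9 = (1,3)_6 → 1³ + 3³ = 1 + 27 = 28
28 = (4,4)_6 → 4³ + 4³ = 64 + 64 = 128
128 = (3,3,2)_6 → 3³ + 3³ + 2³ = 27 + 27 + 8 = 62
62 = (1,4,2)_6 → 1³ + 4³ + 2³ = 1 + 64 + 8 = 73
73 = (2,0,1)_6 → 2³ + 0³ + 1³ = 8 + 0 + 1 = 9  — 9 already appeared earlier.

9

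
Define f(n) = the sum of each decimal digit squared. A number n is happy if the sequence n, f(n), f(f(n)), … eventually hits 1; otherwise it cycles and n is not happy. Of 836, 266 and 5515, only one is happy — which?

836

836: 836 → 109 → 82 → 68 → 100 → 1  — reaches 1 (happy)
266: 266 → 76 → 85 → 89 → 145 → 42 → 20 → 4 → 16 → 37 → 58 → 89  — repeats 89 (not happy)
5515: 5515 → 76 → 85 → 89 → 145 → 42 → 20 → 4 → 16 → 37 → 58 → 89  — repeats 89 (not happy)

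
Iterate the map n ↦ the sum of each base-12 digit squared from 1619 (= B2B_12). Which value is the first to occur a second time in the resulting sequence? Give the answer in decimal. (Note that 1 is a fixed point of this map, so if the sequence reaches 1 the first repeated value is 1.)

25

1619 = (11,2,11)_12 → 11² + 2² + 11² = 246
246 = (1,8,6)_12 → 1² + 8² + 6² = 101
101 = (8,5)_12 → 8² + 5² = 89
89 = (7,5)_12 → 7² + 5² = 74
74 = (6,2)_12 → 6² + 2² = 40
40 = (3,4)_12 → 3² + 4² = 25
25 = (2,1)_12 → 2² + 1² = 5
5 = (5)_12 → 5² = 25  — 25 already appeared earlier.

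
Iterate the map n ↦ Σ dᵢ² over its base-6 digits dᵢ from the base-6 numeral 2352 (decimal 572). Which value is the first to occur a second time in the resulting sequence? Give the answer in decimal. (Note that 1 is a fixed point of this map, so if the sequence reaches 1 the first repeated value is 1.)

20

572 = (2,3,5,2)_6 → 2² + 3² + 5² + 2² = 4 + 9 + 25 + 4 = 42
42 = (1,1,0)_6 → 1² + 1² + 0² = 1 + 1 + 0 = 2
2 = (2)_6 → 2² = 4
4 = (4)_6 → 4² = 16
16 = (2,4)_6 → 2² + 4² = 4 + 16 = 20
20 = (3,2)_6 → 3² + 2² = 9 + 4 = 13
13 = (2,1)_6 → 2² + 1² = 4 + 1 = 5
5 = (5)_6 → 5² = 25
25 = (4,1)_6 → 4² + 1² = 16 + 1 = 17
17 = (2,5)_6 → 2² + 5² = 4 + 25 = 29
29 = (4,5)_6 → 4² + 5² = 16 + 25 = 41
41 = (1,0,5)_6 → 1² + 0² + 5² = 1 + 0 + 25 = 26
26 = (4,2)_6 → 4² + 2² = 16 + 4 = 20  — 20 already appeared earlier.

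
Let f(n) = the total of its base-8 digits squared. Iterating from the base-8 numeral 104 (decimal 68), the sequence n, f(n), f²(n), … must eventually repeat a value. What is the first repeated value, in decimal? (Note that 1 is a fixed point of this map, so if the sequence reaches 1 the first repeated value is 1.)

68 = (1,0,4)_8 → 1² + 0² + 4² = 1 + 0 + 16 = 17
17 = (2,1)_8 → 2² + 1² = 4 + 1 = 5
5 = (5)_8 → 5² = 25
25 = (3,1)_8 → 3² + 1² = 9 + 1 = 10
10 = (1,2)_8 → 1² + 2² = 1 + 4 = 5  — 5 already appeared earlier.

5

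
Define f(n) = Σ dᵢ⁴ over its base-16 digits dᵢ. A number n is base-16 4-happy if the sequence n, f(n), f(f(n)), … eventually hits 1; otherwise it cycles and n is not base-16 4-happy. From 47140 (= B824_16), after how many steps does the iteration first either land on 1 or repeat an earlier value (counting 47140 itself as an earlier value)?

47140 = (11,8,2,4)_16 → 11⁴ + 8⁴ + 2⁴ + 4⁴ = 19009
19009 = (4,10,4,1)_16 → 4⁴ + 10⁴ + 4⁴ + 1⁴ = 10513
10513 = (2,9,1,1)_16 → 2⁴ + 9⁴ + 1⁴ + 1⁴ = 6579
6579 = (1,9,11,3)_16 → 1⁴ + 9⁴ + 11⁴ + 3⁴ = 21284
21284 = (5,3,2,4)_16 → 5⁴ + 3⁴ + 2⁴ + 4⁴ = 978
978 = (3,13,2)_16 → 3⁴ + 13⁴ + 2⁴ = 28658
28658 = (6,15,15,2)_16 → 6⁴ + 15⁴ + 15⁴ + 2⁴ = 102562
102562 = (1,9,0,10,2)_16 → 1⁴ + 9⁴ + 0⁴ + 10⁴ + 2⁴ = 16578
16578 = (4,0,12,2)_16 → 4⁴ + 0⁴ + 12⁴ + 2⁴ = 21008
21008 = (5,2,1,0)_16 → 5⁴ + 2⁴ + 1⁴ + 0⁴ = 642
642 = (2,8,2)_16 → 2⁴ + 8⁴ + 2⁴ = 4128
4128 = (1,0,2,0)_16 → 1⁴ + 0⁴ + 2⁴ + 0⁴ = 17
17 = (1,1)_16 → 1⁴ + 1⁴ = 2
2 = (2)_16 → 2⁴ = 16
16 = (1,0)_16 → 1⁴ + 0⁴ = 1  — reached 1.
That took 15 steps.

15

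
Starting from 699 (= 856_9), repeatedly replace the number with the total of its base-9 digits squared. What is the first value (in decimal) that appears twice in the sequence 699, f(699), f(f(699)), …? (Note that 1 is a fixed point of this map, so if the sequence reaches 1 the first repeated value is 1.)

1

699 = (8,5,6)_9 → 8² + 5² + 6² = 64 + 25 + 36 = 125
125 = (1,4,8)_9 → 1² + 4² + 8² = 1 + 16 + 64 = 81
81 = (1,0,0)_9 → 1² + 0² + 0² = 1 + 0 + 0 = 1  — reached the fixed point 1.
1 → 1, so 1 is the first repeated value.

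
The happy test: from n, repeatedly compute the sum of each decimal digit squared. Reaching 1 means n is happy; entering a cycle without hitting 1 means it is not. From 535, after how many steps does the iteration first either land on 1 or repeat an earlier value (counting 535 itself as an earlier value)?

535 → 59
59 → 106
106 → 37
37 → 58
58 → 89
89 → 145
145 → 42
42 → 20
20 → 4
4 → 16
16 → 37  — 37 repeats.
That took 11 steps.

11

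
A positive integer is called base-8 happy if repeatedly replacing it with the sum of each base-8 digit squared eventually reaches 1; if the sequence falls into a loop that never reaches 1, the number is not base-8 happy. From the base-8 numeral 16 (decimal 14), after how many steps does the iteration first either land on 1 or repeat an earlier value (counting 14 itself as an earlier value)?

5

14 = (1,6)_8 → 1² + 6² = 37
37 = (4,5)_8 → 4² + 5² = 41
41 = (5,1)_8 → 5² + 1² = 26
26 = (3,2)_8 → 3² + 2² = 13
13 = (1,5)_8 → 1² + 5² = 26  — 26 repeats.
That took 5 steps.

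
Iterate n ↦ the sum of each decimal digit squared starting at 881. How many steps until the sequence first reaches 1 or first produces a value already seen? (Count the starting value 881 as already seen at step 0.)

881 → 129
129 → 86
86 → 100
100 → 1  — reached 1.
That took 4 steps.

4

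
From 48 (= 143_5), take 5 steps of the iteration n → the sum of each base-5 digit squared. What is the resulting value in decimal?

10

48 = (1,4,3)_5 → 1² + 4² + 3² = 26
26 = (1,0,1)_5 → 1² + 0² + 1² = 2
2 = (2)_5 → 2² = 4
4 = (4)_5 → 4² = 16
16 = (3,1)_5 → 3² + 1² = 10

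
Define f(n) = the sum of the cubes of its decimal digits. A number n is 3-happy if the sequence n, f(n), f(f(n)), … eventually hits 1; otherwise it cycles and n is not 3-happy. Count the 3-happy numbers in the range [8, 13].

1

8: 8 → 512 → 134 → 92 → 737 → 713 → 371 → 371  — not 3-happy
9: 9 → 729 → 1080 → 513 → 153 → 153  — not 3-happy
10: 10 → 1  — 3-happy
11: 11 → 2 → 8 → 512 → 134 → 92 → 737 → 713 → 371 → 371  — not 3-happy
12: 12 → 9 → 729 → 1080 → 513 → 153 → 153  — not 3-happy
13: 13 → 28 → 520 → 133 → 55 → 250 → 133  — not 3-happy
3-happy: 10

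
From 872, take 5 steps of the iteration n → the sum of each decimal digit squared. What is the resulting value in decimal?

872 → 8² + 7² + 2² = 64 + 49 + 4 = 117
117 → 1² + 1² + 7² = 1 + 1 + 49 = 51
51 → 5² + 1² = 25 + 1 = 26
26 → 2² + 6² = 4 + 36 = 40
40 → 4² + 0² = 16 + 0 = 16

16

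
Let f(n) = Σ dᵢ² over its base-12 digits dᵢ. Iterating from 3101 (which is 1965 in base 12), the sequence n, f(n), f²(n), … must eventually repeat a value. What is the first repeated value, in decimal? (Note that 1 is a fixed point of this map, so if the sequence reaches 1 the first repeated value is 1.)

164

3101 = (1,9,6,5)_12 → 1² + 9² + 6² + 5² = 143
143 = (11,11)_12 → 11² + 11² = 242
242 = (1,8,2)_12 → 1² + 8² + 2² = 69
69 = (5,9)_12 → 5² + 9² = 106
106 = (8,10)_12 → 8² + 10² = 164
164 = (1,1,8)_12 → 1² + 1² + 8² = 66
66 = (5,6)_12 → 5² + 6² = 61
61 = (5,1)_12 → 5² + 1² = 26
26 = (2,2)_12 → 2² + 2² = 8
8 = (8)_12 → 8² = 64
64 = (5,4)_12 → 5² + 4² = 41
41 = (3,5)_12 → 3² + 5² = 34
34 = (2,10)_12 → 2² + 10² = 104
104 = (8,8)_12 → 8² + 8² = 128
128 = (10,8)_12 → 10² + 8² = 164  — 164 already appeared earlier.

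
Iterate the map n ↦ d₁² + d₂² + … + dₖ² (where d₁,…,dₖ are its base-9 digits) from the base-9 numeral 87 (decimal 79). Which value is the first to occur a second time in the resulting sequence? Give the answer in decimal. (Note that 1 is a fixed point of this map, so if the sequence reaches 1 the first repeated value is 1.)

79 = (8,7)_9 → 8² + 7² = 64 + 49 = 113
113 = (1,3,5)_9 → 1² + 3² + 5² = 1 + 9 + 25 = 35
35 = (3,8)_9 → 3² + 8² = 9 + 64 = 73
73 = (8,1)_9 → 8² + 1² = 64 + 1 = 65
65 = (7,2)_9 → 7² + 2² = 49 + 4 = 53
53 = (5,8)_9 → 5² + 8² = 25 + 64 = 89
89 = (1,0,8)_9 → 1² + 0² + 8² = 1 + 0 + 64 = 65  — 65 already appeared earlier.

65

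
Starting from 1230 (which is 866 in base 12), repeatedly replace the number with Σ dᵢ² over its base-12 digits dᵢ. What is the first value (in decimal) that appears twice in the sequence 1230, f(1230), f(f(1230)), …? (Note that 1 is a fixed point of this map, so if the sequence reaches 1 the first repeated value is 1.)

5

1230 = (8,6,6)_12 → 136
136 = (11,4)_12 → 137
137 = (11,5)_12 → 146
146 = (1,0,2)_12 → 5
5 = (5)_12 → 25
25 = (2,1)_12 → 5  — 5 already appeared earlier.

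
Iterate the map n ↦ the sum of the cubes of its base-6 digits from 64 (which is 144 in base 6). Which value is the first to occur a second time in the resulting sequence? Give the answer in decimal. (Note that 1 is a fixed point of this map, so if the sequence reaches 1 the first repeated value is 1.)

64 = (1,4,4)_6 → 1³ + 4³ + 4³ = 129
129 = (3,3,3)_6 → 3³ + 3³ + 3³ = 81
81 = (2,1,3)_6 → 2³ + 1³ + 3³ = 36
36 = (1,0,0)_6 → 1³ + 0³ + 0³ = 1  — reached the fixed point 1.
1 → 1, so 1 is the first repeated value.

1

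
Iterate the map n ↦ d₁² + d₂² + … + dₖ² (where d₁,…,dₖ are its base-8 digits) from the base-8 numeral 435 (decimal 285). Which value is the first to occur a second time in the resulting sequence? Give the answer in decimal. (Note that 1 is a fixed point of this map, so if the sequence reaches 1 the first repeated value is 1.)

25

285 = (4,3,5)_8 → 4² + 3² + 5² = 50
50 = (6,2)_8 → 6² + 2² = 40
40 = (5,0)_8 → 5² + 0² = 25
25 = (3,1)_8 → 3² + 1² = 10
10 = (1,2)_8 → 1² + 2² = 5
5 = (5)_8 → 5² = 25  — 25 already appeared earlier.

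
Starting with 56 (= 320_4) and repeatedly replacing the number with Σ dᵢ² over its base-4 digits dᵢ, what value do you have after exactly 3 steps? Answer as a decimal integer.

8

56 = (3,2,0)_4 → 3² + 2² + 0² = 9 + 4 + 0 = 13
13 = (3,1)_4 → 3² + 1² = 9 + 1 = 10
10 = (2,2)_4 → 2² + 2² = 4 + 4 = 8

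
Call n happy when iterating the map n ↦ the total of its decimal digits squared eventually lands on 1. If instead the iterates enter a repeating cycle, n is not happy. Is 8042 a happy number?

8042 → 8² + 0² + 4² + 2² = 64 + 0 + 16 + 4 = 84
84 → 8² + 4² = 64 + 16 = 80
80 → 8² + 0² = 64 + 0 = 64
64 → 6² + 4² = 36 + 16 = 52
52 → 5² + 2² = 25 + 4 = 29
29 → 2² + 9² = 4 + 81 = 85
85 → 8² + 5² = 64 + 25 = 89
89 → 8² + 9² = 64 + 81 = 145
145 → 1² + 4² + 5² = 1 + 16 + 25 = 42
42 → 4² + 2² = 16 + 4 = 20
20 → 2² + 0² = 4 + 0 = 4
4 → 4² = 16
16 → 1² + 6² = 1 + 36 = 37
37 → 3² + 7² = 9 + 49 = 58
58 → 5² + 8² = 25 + 64 = 89  — 89 already seen; the sequence cycles without reaching 1.

not happy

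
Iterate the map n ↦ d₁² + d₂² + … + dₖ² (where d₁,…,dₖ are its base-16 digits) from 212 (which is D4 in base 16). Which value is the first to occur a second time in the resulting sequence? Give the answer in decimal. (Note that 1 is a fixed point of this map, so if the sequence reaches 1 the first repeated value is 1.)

212 = (13,4)_16 → 13² + 4² = 169 + 16 = 185
185 = (11,9)_16 → 11² + 9² = 121 + 81 = 202
202 = (12,10)_16 → 12² + 10² = 144 + 100 = 244
244 = (15,4)_16 → 15² + 4² = 225 + 16 = 241
241 = (15,1)_16 → 15² + 1² = 225 + 1 = 226
226 = (14,2)_16 → 14² + 2² = 196 + 4 = 200
200 = (12,8)_16 → 12² + 8² = 144 + 64 = 208
208 = (13,0)_16 → 13² + 0² = 169 + 0 = 169
169 = (10,9)_16 → 10² + 9² = 100 + 81 = 181
181 = (11,5)_16 → 11² + 5² = 121 + 25 = 146
146 = (9,2)_16 → 9² + 2² = 81 + 4 = 85
85 = (5,5)_16 → 5² + 5² = 25 + 25 = 50
50 = (3,2)_16 → 3² + 2² = 9 + 4 = 13
13 = (13)_16 → 13² = 169  — 169 already appeared earlier.

169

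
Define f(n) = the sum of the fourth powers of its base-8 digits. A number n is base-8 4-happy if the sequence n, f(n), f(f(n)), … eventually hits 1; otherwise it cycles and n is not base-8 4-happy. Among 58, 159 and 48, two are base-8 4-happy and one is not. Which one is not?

58: 58 → 2417 → 2178 → 288 → 512 → 1  — reaches 1 (base-8 4-happy)
159: 159 → 2498 → 2673 → 1923 → 1458 → 2624 → 626 → 1314 → 544 → 257 → 257  — repeats 257 (not base-8 4-happy)
48: 48 → 1296 → 288 → 512 → 1  — reaches 1 (base-8 4-happy)

159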